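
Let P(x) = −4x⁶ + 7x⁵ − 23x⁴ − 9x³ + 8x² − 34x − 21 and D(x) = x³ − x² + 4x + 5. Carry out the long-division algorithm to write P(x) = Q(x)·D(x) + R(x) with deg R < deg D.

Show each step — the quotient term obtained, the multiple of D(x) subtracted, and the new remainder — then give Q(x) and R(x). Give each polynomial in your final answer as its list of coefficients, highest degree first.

Q = [-4, 3, -4, -5]; R = [4, 6, 4]

Step 1: lead(−4x⁶ + 7x⁵ − 23x⁴ − 9x³ + 8x² − 34x − 21) ÷ lead(D) = −4x⁶ ÷ x³ = −4x³. Subtract (−4x³)·D = −4x⁶ + 4x⁵ − 16x⁴ − 20x³. Remainder: 3x⁵ − 7x⁴ + 11x³ + 8x² − 34x − 21.
Step 2: lead(3x⁵ − 7x⁴ + 11x³ + 8x² − 34x − 21) ÷ lead(D) = 3x⁵ ÷ x³ = 3x². Subtract (3x²)·D = 3x⁵ − 3x⁴ + 12x³ + 15x². Remainder: −4x⁴ − x³ − 7x² − 34x − 21.
Step 3: lead(−4x⁴ − x³ − 7x² − 34x − 21) ÷ lead(D) = −4x⁴ ÷ x³ = −4x. Subtract (−4x)·D = −4x⁴ + 4x³ − 16x² − 20x. Remainder: −5x³ + 9x² − 14x − 21.
Step 4: lead(−5x³ + 9x² − 14x − 21) ÷ lead(D) = −5x³ ÷ x³ = −5. Subtract (−5)·D = −5x³ + 5x² − 20x − 25. Remainder: 4x² + 6x + 4.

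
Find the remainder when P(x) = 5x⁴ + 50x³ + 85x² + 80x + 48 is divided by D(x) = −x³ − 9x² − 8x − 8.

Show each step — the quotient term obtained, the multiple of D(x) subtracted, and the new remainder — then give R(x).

R(x) = 8

Step 1: lead(5x⁴ + 50x³ + 85x² + 80x + 48) ÷ lead(D) = 5x⁴ ÷ −x³ = −5x. Subtract (−5x)·D = 5x⁴ + 45x³ + 40x² + 40x. Remainder: 5x³ + 45x² + 40x + 48.
Step 2: lead(5x³ + 45x² + 40x + 48) ÷ lead(D) = 5x³ ÷ −x³ = −5. Subtract (−5)·D = 5x³ + 45x² + 40x + 40. Remainder: 8.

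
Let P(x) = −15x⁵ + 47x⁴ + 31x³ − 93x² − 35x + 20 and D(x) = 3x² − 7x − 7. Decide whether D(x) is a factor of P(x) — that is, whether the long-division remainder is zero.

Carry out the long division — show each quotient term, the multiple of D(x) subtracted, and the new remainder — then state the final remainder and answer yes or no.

Step 1: lead(−15x⁵ + 47x⁴ + 31x³ − 93x² − 35x + 20) ÷ lead(D) = −15x⁵ ÷ 3x² = −5x³. Subtract (−5x³)·D = −15x⁵ + 35x⁴ + 35x³. Remainder: 12x⁴ − 4x³ − 93x² − 35x + 20.
Step 2: lead(12x⁴ − 4x³ − 93x² − 35x + 20) ÷ lead(D) = 12x⁴ ÷ 3x² = 4x². Subtract (4x²)·D = 12x⁴ − 28x³ − 28x². Remainder: 24x³ − 65x² − 35x + 20.
Step 3: lead(24x³ − 65x² − 35x + 20) ÷ lead(D) = 24x³ ÷ 3x² = 8x. Subtract (8x)·D = 24x³ − 56x² − 56x. Remainder: −9x² + 21x + 20.
Step 4: lead(−9x² + 21x + 20) ÷ lead(D) = −9x² ÷ 3x² = −3. Subtract (−3)·D = −9x² + 21x + 21. Remainder: −1.

R(x) = −1, so D(x) is not a factor of P(x). no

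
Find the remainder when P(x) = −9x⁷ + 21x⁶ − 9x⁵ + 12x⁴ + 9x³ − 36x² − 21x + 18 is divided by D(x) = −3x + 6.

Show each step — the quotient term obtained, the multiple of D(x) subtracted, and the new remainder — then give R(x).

R(x) = 0

Step 1: lead(−9x⁷ + 21x⁶ − 9x⁵ + 12x⁴ + 9x³ − 36x² − 21x + 18) ÷ lead(D) = −9x⁷ ÷ −3x = 3x⁶. Subtract (3x⁶)·D = −9x⁷ + 18x⁶. Remainder: 3x⁶ − 9x⁵ + 12x⁴ + 9x³ − 36x² − 21x + 18.
Step 2: lead(3x⁶ − 9x⁵ + 12x⁴ + 9x³ − 36x² − 21x + 18) ÷ lead(D) = 3x⁶ ÷ −3x = −x⁵. Subtract (−x⁵)·D = 3x⁶ − 6x⁵. Remainder: −3x⁵ + 12x⁴ + 9x³ − 36x² − 21x + 18.
Step 3: lead(−3x⁵ + 12x⁴ + 9x³ − 36x² − 21x + 18) ÷ lead(D) = −3x⁵ ÷ −3x = x⁴. Subtract (x⁴)·D = −3x⁵ + 6x⁴. Remainder: 6x⁴ + 9x³ − 36x² − 21x + 18.
Step 4: lead(6x⁴ + 9x³ − 36x² − 21x + 18) ÷ lead(D) = 6x⁴ ÷ −3x = −2x³. Subtract (−2x³)·D = 6x⁴ − 12x³. Remainder: 21x³ − 36x² − 21x + 18.
Step 5: lead(21x³ − 36x² − 21x + 18) ÷ lead(D) = 21x³ ÷ −3x = −7x². Subtract (−7x²)·D = 21x³ − 42x². Remainder: 6x² − 21x + 18.
Step 6: lead(6x² − 21x + 18) ÷ lead(D) = 6x² ÷ −3x = −2x. Subtract (−2x)·D = 6x² − 12x. Remainder: −9x + 18.
Step 7: lead(−9x + 18) ÷ lead(D) = −9x ÷ −3x = 3. Subtract (3)·D = −9x + 18. Remainder: 0.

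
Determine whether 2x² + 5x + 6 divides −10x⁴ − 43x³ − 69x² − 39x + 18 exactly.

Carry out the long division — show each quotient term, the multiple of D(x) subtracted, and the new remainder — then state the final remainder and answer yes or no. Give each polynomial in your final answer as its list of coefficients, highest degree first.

Step 1: lead(−10x⁴ − 43x³ − 69x² − 39x + 18) ÷ lead(D) = −10x⁴ ÷ 2x² = −5x². Subtract (−5x²)·D = −10x⁴ − 25x³ − 30x². Remainder: −18x³ − 39x² − 39x + 18.
Step 2: lead(−18x³ − 39x² − 39x + 18) ÷ lead(D) = −18x³ ÷ 2x² = −9x. Subtract (−9x)·D = −18x³ − 45x² − 54x. Remainder: 6x² + 15x + 18.
Step 3: lead(6x² + 15x + 18) ÷ lead(D) = 6x² ÷ 2x² = 3. Subtract (3)·D = 6x² + 15x + 18. Remainder: 0.

R = [0], so D(x) is a factor of P(x). yes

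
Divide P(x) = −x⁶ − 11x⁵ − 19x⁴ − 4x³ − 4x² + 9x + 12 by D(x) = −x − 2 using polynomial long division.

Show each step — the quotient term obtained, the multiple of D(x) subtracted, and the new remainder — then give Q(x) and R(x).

Q(x) = x⁵ + 9x⁴ + x³ + 2x² − 9; R(x) = −6

Step 1: lead(−x⁶ − 11x⁵ − 19x⁴ − 4x³ − 4x² + 9x + 12) ÷ lead(D) = −x⁶ ÷ −x = x⁵. Subtract (x⁵)·D = −x⁶ − 2x⁵. Remainder: −9x⁵ − 19x⁴ − 4x³ − 4x² + 9x + 12.
Step 2: lead(−9x⁵ − 19x⁴ − 4x³ − 4x² + 9x + 12) ÷ lead(D) = −9x⁵ ÷ −x = 9x⁴. Subtract (9x⁴)·D = −9x⁵ − 18x⁴. Remainder: −x⁴ − 4x³ − 4x² + 9x + 12.
Step 3: lead(−x⁴ − 4x³ − 4x² + 9x + 12) ÷ lead(D) = −x⁴ ÷ −x = x³. Subtract (x³)·D = −x⁴ − 2x³. Remainder: −2x³ − 4x² + 9x + 12.
Step 4: lead(−2x³ − 4x² + 9x + 12) ÷ lead(D) = −2x³ ÷ −x = 2x². Subtract (2x²)·D = −2x³ − 4x². Remainder: 9x + 12.
Step 5: lead(9x + 12) ÷ lead(D) = 9x ÷ −x = −9. Subtract (−9)·D = 9x + 18. Remainder: −6.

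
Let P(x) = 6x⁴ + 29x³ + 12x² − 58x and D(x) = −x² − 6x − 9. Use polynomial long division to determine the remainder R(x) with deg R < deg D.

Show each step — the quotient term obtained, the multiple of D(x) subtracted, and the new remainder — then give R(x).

R(x) = 5x

Step 1: lead(6x⁴ + 29x³ + 12x² − 58x) ÷ lead(D) = 6x⁴ ÷ −x² = −6x². Subtract (−6x²)·D = 6x⁴ + 36x³ + 54x². Remainder: −7x³ − 42x² − 58x.
Step 2: lead(−7x³ − 42x² − 58x) ÷ lead(D) = −7x³ ÷ −x² = 7x. Subtract (7x)·D = −7x³ − 42x² − 63x. Remainder: 5x.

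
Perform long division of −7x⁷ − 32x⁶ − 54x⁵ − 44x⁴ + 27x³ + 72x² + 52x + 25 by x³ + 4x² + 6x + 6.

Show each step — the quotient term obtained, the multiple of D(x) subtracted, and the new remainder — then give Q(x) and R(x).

Q(x) = −7x⁴ − 4x³ + 4x² + 6x + 3; R(x) = −2x + 7

Step 1: lead(−7x⁷ − 32x⁶ − 54x⁵ − 44x⁴ + 27x³ + 72x² + 52x + 25) ÷ lead(D) = −7x⁷ ÷ x³ = −7x⁴. Subtract (−7x⁴)·D = −7x⁷ − 28x⁶ − 42x⁵ − 42x⁴. Remainder: −4x⁶ − 12x⁵ − 2x⁴ + 27x³ + 72x² + 52x + 25.
Step 2: lead(−4x⁶ − 12x⁵ − 2x⁴ + 27x³ + 72x² + 52x + 25) ÷ lead(D) = −4x⁶ ÷ x³ = −4x³. Subtract (−4x³)·D = −4x⁶ − 16x⁵ − 24x⁴ − 24x³. Remainder: 4x⁵ + 22x⁴ + 51x³ + 72x² + 52x + 25.
Step 3: lead(4x⁵ + 22x⁴ + 51x³ + 72x² + 52x + 25) ÷ lead(D) = 4x⁵ ÷ x³ = 4x². Subtract (4x²)·D = 4x⁵ + 16x⁴ + 24x³ + 24x². Remainder: 6x⁴ + 27x³ + 48x² + 52x + 25.
Step 4: lead(6x⁴ + 27x³ + 48x² + 52x + 25) ÷ lead(D) = 6x⁴ ÷ x³ = 6x. Subtract (6x)·D = 6x⁴ + 24x³ + 36x² + 36x. Remainder: 3x³ + 12x² + 16x + 25.
Step 5: lead(3x³ + 12x² + 16x + 25) ÷ lead(D) = 3x³ ÷ x³ = 3. Subtract (3)·D = 3x³ + 12x² + 18x + 18. Remainder: −2x + 7.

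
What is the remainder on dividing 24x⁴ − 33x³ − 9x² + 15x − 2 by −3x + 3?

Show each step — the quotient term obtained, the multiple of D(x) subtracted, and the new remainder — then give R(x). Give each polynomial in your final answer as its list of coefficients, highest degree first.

Step 1: lead(24x⁴ − 33x³ − 9x² + 15x − 2) ÷ lead(D) = 24x⁴ ÷ −3x = −8x³. Subtract (−8x³)·D = 24x⁴ − 24x³. Remainder: −9x³ − 9x² + 15x − 2.
Step 2: lead(−9x³ − 9x² + 15x − 2) ÷ lead(D) = −9x³ ÷ −3x = 3x². Subtract (3x²)·D = −9x³ + 9x². Remainder: −18x² + 15x − 2.
Step 3: lead(−18x² + 15x − 2) ÷ lead(D) = −18x² ÷ −3x = 6x. Subtract (6x)·D = −18x² + 18x. Remainder: −3x − 2.
Step 4: lead(−3x − 2) ÷ lead(D) = −3x ÷ −3x = 1. Subtract (1)·D = −3x + 3. Remainder: −5.

R = [-5]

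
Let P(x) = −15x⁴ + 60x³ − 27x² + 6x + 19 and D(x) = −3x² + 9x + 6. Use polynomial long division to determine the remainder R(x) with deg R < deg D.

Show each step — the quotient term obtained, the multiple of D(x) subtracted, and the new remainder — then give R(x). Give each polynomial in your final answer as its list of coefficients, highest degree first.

R = [-5]

Step 1: lead(−15x⁴ + 60x³ − 27x² + 6x + 19) ÷ lead(D) = −15x⁴ ÷ −3x² = 5x². Subtract (5x²)·D = −15x⁴ + 45x³ + 30x². Remainder: 15x³ − 57x² + 6x + 19.
Step 2: lead(15x³ − 57x² + 6x + 19) ÷ lead(D) = 15x³ ÷ −3x² = −5x. Subtract (−5x)·D = 15x³ − 45x² − 30x. Remainder: −12x² + 36x + 19.
Step 3: lead(−12x² + 36x + 19) ÷ lead(D) = −12x² ÷ −3x² = 4. Subtract (4)·D = −12x² + 36x + 24. Remainder: −5.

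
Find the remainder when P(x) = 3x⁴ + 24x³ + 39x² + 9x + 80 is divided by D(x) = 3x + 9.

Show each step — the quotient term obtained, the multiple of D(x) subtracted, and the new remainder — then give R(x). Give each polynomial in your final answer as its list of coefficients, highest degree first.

Step 1: lead(3x⁴ + 24x³ + 39x² + 9x + 80) ÷ lead(D) = 3x⁴ ÷ 3x = x³. Subtract (x³)·D = 3x⁴ + 9x³. Remainder: 15x³ + 39x² + 9x + 80.
Step 2: lead(15x³ + 39x² + 9x + 80) ÷ lead(D) = 15x³ ÷ 3x = 5x². Subtract (5x²)·D = 15x³ + 45x². Remainder: −6x² + 9x + 80.
Step 3: lead(−6x² + 9x + 80) ÷ lead(D) = −6x² ÷ 3x = −2x. Subtract (−2x)·D = −6x² − 18x. Remainder: 27x + 80.
Step 4: lead(27x + 80) ÷ lead(D) = 27x ÷ 3x = 9. Subtract (9)·D = 27x + 81. Remainder: −1.

R = [-1]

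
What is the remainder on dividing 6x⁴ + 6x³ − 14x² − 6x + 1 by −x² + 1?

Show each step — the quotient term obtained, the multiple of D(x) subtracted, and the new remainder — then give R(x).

Step 1: lead(6x⁴ + 6x³ − 14x² − 6x + 1) ÷ lead(D) = 6x⁴ ÷ −x² = −6x². Subtract (−6x²)·D = 6x⁴ − 6x². Remainder: 6x³ − 8x² − 6x + 1.
Step 2: lead(6x³ − 8x² − 6x + 1) ÷ lead(D) = 6x³ ÷ −x² = −6x. Subtract (−6x)·D = 6x³ − 6x. Remainder: −8x² + 1.
Step 3: lead(−8x² + 1) ÷ lead(D) = −8x² ÷ −x² = 8. Subtract (8)·D = −8x² + 8. Remainder: −7.

R(x) = −7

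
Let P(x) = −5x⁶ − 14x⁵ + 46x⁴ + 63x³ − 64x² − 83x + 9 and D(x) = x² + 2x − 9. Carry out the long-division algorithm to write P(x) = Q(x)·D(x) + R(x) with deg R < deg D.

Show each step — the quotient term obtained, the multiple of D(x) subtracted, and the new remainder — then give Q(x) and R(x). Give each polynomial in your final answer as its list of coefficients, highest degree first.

Q = [-5, -4, 9, 9, -1]; R = [0]

Step 1: lead(−5x⁶ − 14x⁵ + 46x⁴ + 63x³ − 64x² − 83x + 9) ÷ lead(D) = −5x⁶ ÷ x² = −5x⁴. Subtract (−5x⁴)·D = −5x⁶ − 10x⁵ + 45x⁴. Remainder: −4x⁵ + x⁴ + 63x³ − 64x² − 83x + 9.
Step 2: lead(−4x⁵ + x⁴ + 63x³ − 64x² − 83x + 9) ÷ lead(D) = −4x⁵ ÷ x² = −4x³. Subtract (−4x³)·D = −4x⁵ − 8x⁴ + 36x³. Remainder: 9x⁴ + 27x³ − 64x² − 83x + 9.
Step 3: lead(9x⁴ + 27x³ − 64x² − 83x + 9) ÷ lead(D) = 9x⁴ ÷ x² = 9x². Subtract (9x²)·D = 9x⁴ + 18x³ − 81x². Remainder: 9x³ + 17x² − 83x + 9.
Step 4: lead(9x³ + 17x² − 83x + 9) ÷ lead(D) = 9x³ ÷ x² = 9x. Subtract (9x)·D = 9x³ + 18x² − 81x. Remainder: −x² − 2x + 9.
Step 5: lead(−x² − 2x + 9) ÷ lead(D) = −x² ÷ x² = −1. Subtract (−1)·D = −x² − 2x + 9. Remainder: 0.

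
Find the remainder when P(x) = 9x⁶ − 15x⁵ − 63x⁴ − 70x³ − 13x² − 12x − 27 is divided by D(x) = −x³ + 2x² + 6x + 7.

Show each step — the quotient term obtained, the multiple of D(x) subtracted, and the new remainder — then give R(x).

Step 1: lead(9x⁶ − 15x⁵ − 63x⁴ − 70x³ − 13x² − 12x − 27) ÷ lead(D) = 9x⁶ ÷ −x³ = −9x³. Subtract (−9x³)·D = 9x⁶ − 18x⁵ − 54x⁴ − 63x³. Remainder: 3x⁵ − 9x⁴ − 7x³ − 13x² − 12x − 27.
Step 2: lead(3x⁵ − 9x⁴ − 7x³ − 13x² − 12x − 27) ÷ lead(D) = 3x⁵ ÷ −x³ = −3x². Subtract (−3x²)·D = 3x⁵ − 6x⁴ − 18x³ − 21x². Remainder: −3x⁴ + 11x³ + 8x² − 12x − 27.
Step 3: lead(−3x⁴ + 11x³ + 8x² − 12x − 27) ÷ lead(D) = −3x⁴ ÷ −x³ = 3x. Subtract (3x)·D = −3x⁴ + 6x³ + 18x² + 21x. Remainder: 5x³ − 10x² − 33x − 27.
Step 4: lead(5x³ − 10x² − 33x − 27) ÷ lead(D) = 5x³ ÷ −x³ = −5. Subtract (−5)·D = 5x³ − 10x² − 30x − 35. Remainder: −3x + 8.

R(x) = −3x + 8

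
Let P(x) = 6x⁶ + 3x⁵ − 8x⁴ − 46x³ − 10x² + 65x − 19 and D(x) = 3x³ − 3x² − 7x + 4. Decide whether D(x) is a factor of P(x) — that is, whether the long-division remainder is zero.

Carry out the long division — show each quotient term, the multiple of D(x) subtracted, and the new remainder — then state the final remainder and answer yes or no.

R(x) = −5x² + 3x + 5, so D(x) is not a factor of P(x). no

Step 1: lead(6x⁶ + 3x⁵ − 8x⁴ − 46x³ − 10x² + 65x − 19) ÷ lead(D) = 6x⁶ ÷ 3x³ = 2x³. Subtract (2x³)·D = 6x⁶ − 6x⁵ − 14x⁴ + 8x³. Remainder: 9x⁵ + 6x⁴ − 54x³ − 10x² + 65x − 19.
Step 2: lead(9x⁵ + 6x⁴ − 54x³ − 10x² + 65x − 19) ÷ lead(D) = 9x⁵ ÷ 3x³ = 3x². Subtract (3x²)·D = 9x⁵ − 9x⁴ − 21x³ + 12x². Remainder: 15x⁴ − 33x³ − 22x² + 65x − 19.
Step 3: lead(15x⁴ − 33x³ − 22x² + 65x − 19) ÷ lead(D) = 15x⁴ ÷ 3x³ = 5x. Subtract (5x)·D = 15x⁴ − 15x³ − 35x² + 20x. Remainder: −18x³ + 13x² + 45x − 19.
Step 4: lead(−18x³ + 13x² + 45x − 19) ÷ lead(D) = −18x³ ÷ 3x³ = −6. Subtract (−6)·D = −18x³ + 18x² + 42x − 24. Remainder: −5x² + 3x + 5.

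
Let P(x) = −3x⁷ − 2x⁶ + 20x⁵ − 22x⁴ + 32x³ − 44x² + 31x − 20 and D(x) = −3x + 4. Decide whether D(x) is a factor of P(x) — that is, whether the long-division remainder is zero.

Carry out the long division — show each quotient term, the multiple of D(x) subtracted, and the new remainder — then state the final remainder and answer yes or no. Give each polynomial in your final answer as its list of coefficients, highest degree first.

R = [0], so D(x) is a factor of P(x). yes

Step 1: lead(−3x⁷ − 2x⁶ + 20x⁵ − 22x⁴ + 32x³ − 44x² + 31x − 20) ÷ lead(D) = −3x⁷ ÷ −3x = x⁶. Subtract (x⁶)·D = −3x⁷ + 4x⁶. Remainder: −6x⁶ + 20x⁵ − 22x⁴ + 32x³ − 44x² + 31x − 20.
Step 2: lead(−6x⁶ + 20x⁵ − 22x⁴ + 32x³ − 44x² + 31x − 20) ÷ lead(D) = −6x⁶ ÷ −3x = 2x⁵. Subtract (2x⁵)·D = −6x⁶ + 8x⁵. Remainder: 12x⁵ − 22x⁴ + 32x³ − 44x² + 31x − 20.
Step 3: lead(12x⁵ − 22x⁴ + 32x³ − 44x² + 31x − 20) ÷ lead(D) = 12x⁵ ÷ −3x = −4x⁴. Subtract (−4x⁴)·D = 12x⁵ − 16x⁴. Remainder: −6x⁴ + 32x³ − 44x² + 31x − 20.
Step 4: lead(−6x⁴ + 32x³ − 44x² + 31x − 20) ÷ lead(D) = −6x⁴ ÷ −3x = 2x³. Subtract (2x³)·D = −6x⁴ + 8x³. Remainder: 24x³ − 44x² + 31x − 20.
Step 5: lead(24x³ − 44x² + 31x − 20) ÷ lead(D) = 24x³ ÷ −3x = −8x². Subtract (−8x²)·D = 24x³ − 32x². Remainder: −12x² + 31x − 20.
Step 6: lead(−12x² + 31x − 20) ÷ lead(D) = −12x² ÷ −3x = 4x. Subtract (4x)·D = −12x² + 16x. Remainder: 15x − 20.
Step 7: lead(15x − 20) ÷ lead(D) = 15x ÷ −3x = −5. Subtract (−5)·D = 15x − 20. Remainder: 0.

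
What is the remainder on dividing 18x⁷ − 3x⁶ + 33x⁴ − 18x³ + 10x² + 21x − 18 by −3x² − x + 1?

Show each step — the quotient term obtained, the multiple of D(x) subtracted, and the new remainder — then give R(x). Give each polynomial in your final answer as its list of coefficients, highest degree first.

Step 1: lead(18x⁷ − 3x⁶ + 33x⁴ − 18x³ + 10x² + 21x − 18) ÷ lead(D) = 18x⁷ ÷ −3x² = −6x⁵. Subtract (−6x⁵)·D = 18x⁷ + 6x⁶ − 6x⁵. Remainder: −9x⁶ + 6x⁵ + 33x⁴ − 18x³ + 10x² + 21x − 18.
Step 2: lead(−9x⁶ + 6x⁵ + 33x⁴ − 18x³ + 10x² + 21x − 18) ÷ lead(D) = −9x⁶ ÷ −3x² = 3x⁴. Subtract (3x⁴)·D = −9x⁶ − 3x⁵ + 3x⁴. Remainder: 9x⁵ + 30x⁴ − 18x³ + 10x² + 21x − 18.
Step 3: lead(9x⁵ + 30x⁴ − 18x³ + 10x² + 21x − 18) ÷ lead(D) = 9x⁵ ÷ −3x² = −3x³. Subtract (−3x³)·D = 9x⁵ + 3x⁴ − 3x³. Remainder: 27x⁴ − 15x³ + 10x² + 21x − 18.
Step 4: lead(27x⁴ − 15x³ + 10x² + 21x − 18) ÷ lead(D) = 27x⁴ ÷ −3x² = −9x². Subtract (−9x²)·D = 27x⁴ + 9x³ − 9x². Remainder: −24x³ + 19x² + 21x − 18.
Step 5: lead(−24x³ + 19x² + 21x − 18) ÷ lead(D) = −24x³ ÷ −3x² = 8x. Subtract (8x)·D = −24x³ − 8x² + 8x. Remainder: 27x² + 13x − 18.
Step 6: lead(27x² + 13x − 18) ÷ lead(D) = 27x² ÷ −3x² = −9. Subtract (−9)·D = 27x² + 9x − 9. Remainder: 4x − 9.

R = [4, -9]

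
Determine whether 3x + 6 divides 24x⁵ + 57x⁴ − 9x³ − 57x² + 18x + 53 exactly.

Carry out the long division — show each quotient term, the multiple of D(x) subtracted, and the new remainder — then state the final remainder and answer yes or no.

Step 1: lead(24x⁵ + 57x⁴ − 9x³ − 57x² + 18x + 53) ÷ lead(D) = 24x⁵ ÷ 3x = 8x⁴. Subtract (8x⁴)·D = 24x⁵ + 48x⁴. Remainder: 9x⁴ − 9x³ − 57x² + 18x + 53.
Step 2: lead(9x⁴ − 9x³ − 57x² + 18x + 53) ÷ lead(D) = 9x⁴ ÷ 3x = 3x³. Subtract (3x³)·D = 9x⁴ + 18x³. Remainder: −27x³ − 57x² + 18x + 53.
Step 3: lead(−27x³ − 57x² + 18x + 53) ÷ lead(D) = −27x³ ÷ 3x = −9x². Subtract (−9x²)·D = −27x³ − 54x². Remainder: −3x² + 18x + 53.
Step 4: lead(−3x² + 18x + 53) ÷ lead(D) = −3x² ÷ 3x = −x. Subtract (−x)·D = −3x² − 6x. Remainder: 24x + 53.
Step 5: lead(24x + 53) ÷ lead(D) = 24x ÷ 3x = 8. Subtract (8)·D = 24x + 48. Remainder: 5.

R(x) = 5, so D(x) is not a factor of P(x). no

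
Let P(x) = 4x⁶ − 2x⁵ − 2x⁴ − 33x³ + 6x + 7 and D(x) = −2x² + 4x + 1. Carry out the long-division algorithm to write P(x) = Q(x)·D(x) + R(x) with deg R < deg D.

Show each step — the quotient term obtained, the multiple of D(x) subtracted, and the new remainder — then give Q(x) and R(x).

Step 1: lead(4x⁶ − 2x⁵ − 2x⁴ − 33x³ + 6x + 7) ÷ lead(D) = 4x⁶ ÷ −2x² = −2x⁴. Subtract (−2x⁴)·D = 4x⁶ − 8x⁵ − 2x⁴. Remainder: 6x⁵ − 33x³ + 6x + 7.
Step 2: lead(6x⁵ − 33x³ + 6x + 7) ÷ lead(D) = 6x⁵ ÷ −2x² = −3x³. Subtract (−3x³)·D = 6x⁵ − 12x⁴ − 3x³. Remainder: 12x⁴ − 30x³ + 6x + 7.
Step 3: lead(12x⁴ − 30x³ + 6x + 7) ÷ lead(D) = 12x⁴ ÷ −2x² = −6x². Subtract (−6x²)·D = 12x⁴ − 24x³ − 6x². Remainder: −6x³ + 6x² + 6x + 7.
Step 4: lead(−6x³ + 6x² + 6x + 7) ÷ lead(D) = −6x³ ÷ −2x² = 3x. Subtract (3x)·D = −6x³ + 12x² + 3x. Remainder: −6x² + 3x + 7.
Step 5: lead(−6x² + 3x + 7) ÷ lead(D) = −6x² ÷ −2x² = 3. Subtract (3)·D = −6x² + 12x + 3. Remainder: −9x + 4.

Q(x) = −2x⁴ − 3x³ − 6x² + 3x + 3; R(x) = −9x + 4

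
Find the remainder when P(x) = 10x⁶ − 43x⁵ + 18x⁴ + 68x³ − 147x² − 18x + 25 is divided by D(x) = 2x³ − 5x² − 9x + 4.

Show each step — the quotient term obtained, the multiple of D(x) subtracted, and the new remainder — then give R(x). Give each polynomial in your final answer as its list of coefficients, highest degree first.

R = [1]

Step 1: lead(10x⁶ − 43x⁵ + 18x⁴ + 68x³ − 147x² − 18x + 25) ÷ lead(D) = 10x⁶ ÷ 2x³ = 5x³. Subtract (5x³)·D = 10x⁶ − 25x⁵ − 45x⁴ + 20x³. Remainder: −18x⁵ + 63x⁴ + 48x³ − 147x² − 18x + 25.
Step 2: lead(−18x⁵ + 63x⁴ + 48x³ − 147x² − 18x + 25) ÷ lead(D) = −18x⁵ ÷ 2x³ = −9x². Subtract (−9x²)·D = −18x⁵ + 45x⁴ + 81x³ − 36x². Remainder: 18x⁴ − 33x³ − 111x² − 18x + 25.
Step 3: lead(18x⁴ − 33x³ − 111x² − 18x + 25) ÷ lead(D) = 18x⁴ ÷ 2x³ = 9x. Subtract (9x)·D = 18x⁴ − 45x³ − 81x² + 36x. Remainder: 12x³ − 30x² − 54x + 25.
Step 4: lead(12x³ − 30x² − 54x + 25) ÷ lead(D) = 12x³ ÷ 2x³ = 6. Subtract (6)·D = 12x³ − 30x² − 54x + 24. Remainder: 1.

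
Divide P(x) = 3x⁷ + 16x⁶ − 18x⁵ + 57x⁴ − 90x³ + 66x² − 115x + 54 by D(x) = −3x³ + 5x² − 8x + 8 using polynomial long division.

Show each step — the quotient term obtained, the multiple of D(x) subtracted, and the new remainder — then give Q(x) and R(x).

Step 1: lead(3x⁷ + 16x⁶ − 18x⁵ + 57x⁴ − 90x³ + 66x² − 115x + 54) ÷ lead(D) = 3x⁷ ÷ −3x³ = −x⁴. Subtract (−x⁴)·D = 3x⁷ − 5x⁶ + 8x⁵ − 8x⁴. Remainder: 21x⁶ − 26x⁵ + 65x⁴ − 90x³ + 66x² − 115x + 54.
Step 2: lead(21x⁶ − 26x⁵ + 65x⁴ − 90x³ + 66x² − 115x + 54) ÷ lead(D) = 21x⁶ ÷ −3x³ = −7x³. Subtract (−7x³)·D = 21x⁶ − 35x⁵ + 56x⁴ − 56x³. Remainder: 9x⁵ + 9x⁴ − 34x³ + 66x² − 115x + 54.
Step 3: lead(9x⁵ + 9x⁴ − 34x³ + 66x² − 115x + 54) ÷ lead(D) = 9x⁵ ÷ −3x³ = −3x². Subtract (−3x²)·D = 9x⁵ − 15x⁴ + 24x³ − 24x². Remainder: 24x⁴ − 58x³ + 90x² − 115x + 54.
Step 4: lead(24x⁴ − 58x³ + 90x² − 115x + 54) ÷ lead(D) = 24x⁴ ÷ −3x³ = −8x. Subtract (−8x)·D = 24x⁴ − 40x³ + 64x² − 64x. Remainder: −18x³ + 26x² − 51x + 54.
Step 5: lead(−18x³ + 26x² − 51x + 54) ÷ lead(D) = −18x³ ÷ −3x³ = 6. Subtract (6)·D = −18x³ + 30x² − 48x + 48. Remainder: −4x² − 3x + 6.

Q(x) = −x⁴ − 7x³ − 3x² − 8x + 6; R(x) = −4x² − 3x + 6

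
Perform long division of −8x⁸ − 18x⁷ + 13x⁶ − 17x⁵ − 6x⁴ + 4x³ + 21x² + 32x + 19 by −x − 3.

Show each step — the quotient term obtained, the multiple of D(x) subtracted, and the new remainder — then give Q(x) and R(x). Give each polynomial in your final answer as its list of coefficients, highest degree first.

Q = [8, -6, 5, 2, 0, -4, -9, -5]; R = [4]

Step 1: lead(−8x⁸ − 18x⁷ + 13x⁶ − 17x⁵ − 6x⁴ + 4x³ + 21x² + 32x + 19) ÷ lead(D) = −8x⁸ ÷ −x = 8x⁷. Subtract (8x⁷)·D = −8x⁸ − 24x⁷. Remainder: 6x⁷ + 13x⁶ − 17x⁵ − 6x⁴ + 4x³ + 21x² + 32x + 19.
Step 2: lead(6x⁷ + 13x⁶ − 17x⁵ − 6x⁴ + 4x³ + 21x² + 32x + 19) ÷ lead(D) = 6x⁷ ÷ −x = −6x⁶. Subtract (−6x⁶)·D = 6x⁷ + 18x⁶. Remainder: −5x⁶ − 17x⁵ − 6x⁴ + 4x³ + 21x² + 32x + 19.
Step 3: lead(−5x⁶ − 17x⁵ − 6x⁴ + 4x³ + 21x² + 32x + 19) ÷ lead(D) = −5x⁶ ÷ −x = 5x⁵. Subtract (5x⁵)·D = −5x⁶ − 15x⁵. Remainder: −2x⁵ − 6x⁴ + 4x³ + 21x² + 32x + 19.
Step 4: lead(−2x⁵ − 6x⁴ + 4x³ + 21x² + 32x + 19) ÷ lead(D) = −2x⁵ ÷ −x = 2x⁴. Subtract (2x⁴)·D = −2x⁵ − 6x⁴. Remainder: 4x³ + 21x² + 32x + 19.
Step 5: lead(4x³ + 21x² + 32x + 19) ÷ lead(D) = 4x³ ÷ −x = −4x². Subtract (−4x²)·D = 4x³ + 12x². Remainder: 9x² + 32x + 19.
Step 6: lead(9x² + 32x + 19) ÷ lead(D) = 9x² ÷ −x = −9x. Subtract (−9x)·D = 9x² + 27x. Remainder: 5x + 19.
Step 7: lead(5x + 19) ÷ lead(D) = 5x ÷ −x = −5. Subtract (−5)·D = 5x + 15. Remainder: 4.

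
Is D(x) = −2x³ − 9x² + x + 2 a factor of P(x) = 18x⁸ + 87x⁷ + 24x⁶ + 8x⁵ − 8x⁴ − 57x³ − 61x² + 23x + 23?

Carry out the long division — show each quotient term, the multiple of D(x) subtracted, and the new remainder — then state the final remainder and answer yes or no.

Step 1: lead(18x⁸ + 87x⁷ + 24x⁶ + 8x⁵ − 8x⁴ − 57x³ − 61x² + 23x + 23) ÷ lead(D) = 18x⁸ ÷ −2x³ = −9x⁵. Subtract (−9x⁵)·D = 18x⁸ + 81x⁷ − 9x⁶ − 18x⁵. Remainder: 6x⁷ + 33x⁶ + 26x⁵ − 8x⁴ − 57x³ − 61x² + 23x + 23.
Step 2: lead(6x⁷ + 33x⁶ + 26x⁵ − 8x⁴ − 57x³ − 61x² + 23x + 23) ÷ lead(D) = 6x⁷ ÷ −2x³ = −3x⁴. Subtract (−3x⁴)·D = 6x⁷ + 27x⁶ − 3x⁵ − 6x⁴. Remainder: 6x⁶ + 29x⁵ − 2x⁴ − 57x³ − 61x² + 23x + 23.
Step 3: lead(6x⁶ + 29x⁵ − 2x⁴ − 57x³ − 61x² + 23x + 23) ÷ lead(D) = 6x⁶ ÷ −2x³ = −3x³. Subtract (−3x³)·D = 6x⁶ + 27x⁵ − 3x⁴ − 6x³. Remainder: 2x⁵ + x⁴ − 51x³ − 61x² + 23x + 23.
Step 4: lead(2x⁵ + x⁴ − 51x³ − 61x² + 23x + 23) ÷ lead(D) = 2x⁵ ÷ −2x³ = −x². Subtract (−x²)·D = 2x⁵ + 9x⁴ − x³ − 2x². Remainder: −8x⁴ − 50x³ − 59x² + 23x + 23.
Step 5: lead(−8x⁴ − 50x³ − 59x² + 23x + 23) ÷ lead(D) = −8x⁴ ÷ −2x³ = 4x. Subtract (4x)·D = −8x⁴ − 36x³ + 4x² + 8x. Remainder: −14x³ − 63x² + 15x + 23.
Step 6: lead(−14x³ − 63x² + 15x + 23) ÷ lead(D) = −14x³ ÷ −2x³ = 7. Subtract (7)·D = −14x³ − 63x² + 7x + 14. Remainder: 8x + 9.

R(x) = 8x + 9, so D(x) is not a factor of P(x). no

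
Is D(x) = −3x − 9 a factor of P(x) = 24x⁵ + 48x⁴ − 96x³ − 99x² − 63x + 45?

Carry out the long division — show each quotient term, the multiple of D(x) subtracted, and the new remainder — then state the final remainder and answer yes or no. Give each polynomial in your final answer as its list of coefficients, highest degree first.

R = [-9], so D(x) is not a factor of P(x). no

Step 1: lead(24x⁵ + 48x⁴ − 96x³ − 99x² − 63x + 45) ÷ lead(D) = 24x⁵ ÷ −3x = −8x⁴. Subtract (−8x⁴)·D = 24x⁵ + 72x⁴. Remainder: −24x⁴ − 96x³ − 99x² − 63x + 45.
Step 2: lead(−24x⁴ − 96x³ − 99x² − 63x + 45) ÷ lead(D) = −24x⁴ ÷ −3x = 8x³. Subtract (8x³)·D = −24x⁴ − 72x³. Remainder: −24x³ − 99x² − 63x + 45.
Step 3: lead(−24x³ − 99x² − 63x + 45) ÷ lead(D) = −24x³ ÷ −3x = 8x². Subtract (8x²)·D = −24x³ − 72x². Remainder: −27x² − 63x + 45.
Step 4: lead(−27x² − 63x + 45) ÷ lead(D) = −27x² ÷ −3x = 9x. Subtract (9x)·D = −27x² − 81x. Remainder: 18x + 45.
Step 5: lead(18x + 45) ÷ lead(D) = 18x ÷ −3x = −6. Subtract (−6)·D = 18x + 54. Remainder: −9.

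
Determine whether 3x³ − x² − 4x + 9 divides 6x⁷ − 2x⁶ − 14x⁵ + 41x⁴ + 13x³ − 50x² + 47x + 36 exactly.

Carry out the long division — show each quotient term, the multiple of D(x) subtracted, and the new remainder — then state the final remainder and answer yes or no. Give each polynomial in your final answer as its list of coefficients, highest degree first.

R = [0], so D(x) is a factor of P(x). yes

Step 1: lead(6x⁷ − 2x⁶ − 14x⁵ + 41x⁴ + 13x³ − 50x² + 47x + 36) ÷ lead(D) = 6x⁷ ÷ 3x³ = 2x⁴. Subtract (2x⁴)·D = 6x⁷ − 2x⁶ − 8x⁵ + 18x⁴. Remainder: −6x⁵ + 23x⁴ + 13x³ − 50x² + 47x + 36.
Step 2: lead(−6x⁵ + 23x⁴ + 13x³ − 50x² + 47x + 36) ÷ lead(D) = −6x⁵ ÷ 3x³ = −2x². Subtract (−2x²)·D = −6x⁵ + 2x⁴ + 8x³ − 18x². Remainder: 21x⁴ + 5x³ − 32x² + 47x + 36.
Step 3: lead(21x⁴ + 5x³ − 32x² + 47x + 36) ÷ lead(D) = 21x⁴ ÷ 3x³ = 7x. Subtract (7x)·D = 21x⁴ − 7x³ − 28x² + 63x. Remainder: 12x³ − 4x² − 16x + 36.
Step 4: lead(12x³ − 4x² − 16x + 36) ÷ lead(D) = 12x³ ÷ 3x³ = 4. Subtract (4)·D = 12x³ − 4x² − 16x + 36. Remainder: 0.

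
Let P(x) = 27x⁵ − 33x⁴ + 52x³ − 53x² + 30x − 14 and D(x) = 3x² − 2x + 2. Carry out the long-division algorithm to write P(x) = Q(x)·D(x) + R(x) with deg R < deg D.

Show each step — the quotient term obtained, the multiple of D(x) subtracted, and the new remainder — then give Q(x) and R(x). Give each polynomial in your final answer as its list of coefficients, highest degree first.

Step 1: lead(27x⁵ − 33x⁴ + 52x³ − 53x² + 30x − 14) ÷ lead(D) = 27x⁵ ÷ 3x² = 9x³. Subtract (9x³)·D = 27x⁵ − 18x⁴ + 18x³. Remainder: −15x⁴ + 34x³ − 53x² + 30x − 14.
Step 2: lead(−15x⁴ + 34x³ − 53x² + 30x − 14) ÷ lead(D) = −15x⁴ ÷ 3x² = −5x². Subtract (−5x²)·D = −15x⁴ + 10x³ − 10x². Remainder: 24x³ − 43x² + 30x − 14.
Step 3: lead(24x³ − 43x² + 30x − 14) ÷ lead(D) = 24x³ ÷ 3x² = 8x. Subtract (8x)·D = 24x³ − 16x² + 16x. Remainder: −27x² + 14x − 14.
Step 4: lead(−27x² + 14x − 14) ÷ lead(D) = −27x² ÷ 3x² = −9. Subtract (−9)·D = −27x² + 18x − 18. Remainder: −4x + 4.

Q = [9, -5, 8, -9]; R = [-4, 4]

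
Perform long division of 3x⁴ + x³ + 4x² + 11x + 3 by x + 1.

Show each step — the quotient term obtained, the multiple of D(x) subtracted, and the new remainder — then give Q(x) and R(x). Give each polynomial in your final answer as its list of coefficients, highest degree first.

Step 1: lead(3x⁴ + x³ + 4x² + 11x + 3) ÷ lead(D) = 3x⁴ ÷ x = 3x³. Subtract (3x³)·D = 3x⁴ + 3x³. Remainder: −2x³ + 4x² + 11x + 3.
Step 2: lead(−2x³ + 4x² + 11x + 3) ÷ lead(D) = −2x³ ÷ x = −2x². Subtract (−2x²)·D = −2x³ − 2x². Remainder: 6x² + 11x + 3.
Step 3: lead(6x² + 11x + 3) ÷ lead(D) = 6x² ÷ x = 6x. Subtract (6x)·D = 6x² + 6x. Remainder: 5x + 3.
Step 4: lead(5x + 3) ÷ lead(D) = 5x ÷ x = 5. Subtract (5)·D = 5x + 5. Remainder: −2.

Q = [3, -2, 6, 5]; R = [-2]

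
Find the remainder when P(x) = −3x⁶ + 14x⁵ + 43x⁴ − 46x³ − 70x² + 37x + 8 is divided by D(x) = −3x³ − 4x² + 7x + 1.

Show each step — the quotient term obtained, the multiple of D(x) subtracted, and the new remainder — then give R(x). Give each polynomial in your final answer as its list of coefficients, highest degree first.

Step 1: lead(−3x⁶ + 14x⁵ + 43x⁴ − 46x³ − 70x² + 37x + 8) ÷ lead(D) = −3x⁶ ÷ −3x³ = x³. Subtract (x³)·D = −3x⁶ − 4x⁵ + 7x⁴ + x³. Remainder: 18x⁵ + 36x⁴ − 47x³ − 70x² + 37x + 8.
Step 2: lead(18x⁵ + 36x⁴ − 47x³ − 70x² + 37x + 8) ÷ lead(D) = 18x⁵ ÷ −3x³ = −6x². Subtract (−6x²)·D = 18x⁵ + 24x⁴ − 42x³ − 6x². Remainder: 12x⁴ − 5x³ − 64x² + 37x + 8.
Step 3: lead(12x⁴ − 5x³ − 64x² + 37x + 8) ÷ lead(D) = 12x⁴ ÷ −3x³ = −4x. Subtract (−4x)·D = 12x⁴ + 16x³ − 28x² − 4x. Remainder: −21x³ − 36x² + 41x + 8.
Step 4: lead(−21x³ − 36x² + 41x + 8) ÷ lead(D) = −21x³ ÷ −3x³ = 7. Subtract (7)·D = −21x³ − 28x² + 49x + 7. Remainder: −8x² − 8x + 1.

R = [-8, -8, 1]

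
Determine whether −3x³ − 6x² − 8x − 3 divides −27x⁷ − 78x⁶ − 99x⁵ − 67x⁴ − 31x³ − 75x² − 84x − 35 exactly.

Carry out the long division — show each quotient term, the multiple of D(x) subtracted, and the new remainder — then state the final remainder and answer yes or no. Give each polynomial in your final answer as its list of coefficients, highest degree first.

Step 1: lead(−27x⁷ − 78x⁶ − 99x⁵ − 67x⁴ − 31x³ − 75x² − 84x − 35) ÷ lead(D) = −27x⁷ ÷ −3x³ = 9x⁴. Subtract (9x⁴)·D = −27x⁷ − 54x⁶ − 72x⁵ − 27x⁴. Remainder: −24x⁶ − 27x⁵ − 40x⁴ − 31x³ − 75x² − 84x − 35.
Step 2: lead(−24x⁶ − 27x⁵ − 40x⁴ − 31x³ − 75x² − 84x − 35) ÷ lead(D) = −24x⁶ ÷ −3x³ = 8x³. Subtract (8x³)·D = −24x⁶ − 48x⁵ − 64x⁴ − 24x³. Remainder: 21x⁵ + 24x⁴ − 7x³ − 75x² − 84x − 35.
Step 3: lead(21x⁵ + 24x⁴ − 7x³ − 75x² − 84x − 35) ÷ lead(D) = 21x⁵ ÷ −3x³ = −7x². Subtract (−7x²)·D = 21x⁵ + 42x⁴ + 56x³ + 21x². Remainder: −18x⁴ − 63x³ − 96x² − 84x − 35.
Step 4: lead(−18x⁴ − 63x³ − 96x² − 84x − 35) ÷ lead(D) = −18x⁴ ÷ −3x³ = 6x. Subtract (6x)·D = −18x⁴ − 36x³ − 48x² − 18x. Remainder: −27x³ − 48x² − 66x − 35.
Step 5: lead(−27x³ − 48x² − 66x − 35) ÷ lead(D) = −27x³ ÷ −3x³ = 9. Subtract (9)·D = −27x³ − 54x² − 72x − 27. Remainder: 6x² + 6x − 8.

R = [6, 6, -8], so D(x) is not a factor of P(x). no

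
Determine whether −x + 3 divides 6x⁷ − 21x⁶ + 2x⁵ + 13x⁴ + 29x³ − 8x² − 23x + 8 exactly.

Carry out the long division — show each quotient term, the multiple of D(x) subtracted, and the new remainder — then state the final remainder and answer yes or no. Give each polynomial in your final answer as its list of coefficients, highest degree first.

R = [2], so D(x) is not a factor of P(x). no

Step 1: lead(6x⁷ − 21x⁶ + 2x⁵ + 13x⁴ + 29x³ − 8x² − 23x + 8) ÷ lead(D) = 6x⁷ ÷ −x = −6x⁶. Subtract (−6x⁶)·D = 6x⁷ − 18x⁶. Remainder: −3x⁶ + 2x⁵ + 13x⁴ + 29x³ − 8x² − 23x + 8.
Step 2: lead(−3x⁶ + 2x⁵ + 13x⁴ + 29x³ − 8x² − 23x + 8) ÷ lead(D) = −3x⁶ ÷ −x = 3x⁵. Subtract (3x⁵)·D = −3x⁶ + 9x⁵. Remainder: −7x⁵ + 13x⁴ + 29x³ − 8x² − 23x + 8.
Step 3: lead(−7x⁵ + 13x⁴ + 29x³ − 8x² − 23x + 8) ÷ lead(D) = −7x⁵ ÷ −x = 7x⁴. Subtract (7x⁴)·D = −7x⁵ + 21x⁴. Remainder: −8x⁴ + 29x³ − 8x² − 23x + 8.
Step 4: lead(−8x⁴ + 29x³ − 8x² − 23x + 8) ÷ lead(D) = −8x⁴ ÷ −x = 8x³. Subtract (8x³)·D = −8x⁴ + 24x³. Remainder: 5x³ − 8x² − 23x + 8.
Step 5: lead(5x³ − 8x² − 23x + 8) ÷ lead(D) = 5x³ ÷ −x = −5x². Subtract (−5x²)·D = 5x³ − 15x². Remainder: 7x² − 23x + 8.
Step 6: lead(7x² − 23x + 8) ÷ lead(D) = 7x² ÷ −x = −7x. Subtract (−7x)·D = 7x² − 21x. Remainder: −2x + 8.
Step 7: lead(−2x + 8) ÷ lead(D) = −2x ÷ −x = 2. Subtract (2)·D = −2x + 6. Remainder: 2.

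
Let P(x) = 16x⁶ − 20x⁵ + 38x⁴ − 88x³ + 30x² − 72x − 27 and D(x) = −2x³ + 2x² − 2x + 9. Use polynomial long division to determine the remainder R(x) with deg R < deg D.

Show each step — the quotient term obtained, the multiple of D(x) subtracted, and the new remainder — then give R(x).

R(x) = 3x

Step 1: lead(16x⁶ − 20x⁵ + 38x⁴ − 88x³ + 30x² − 72x − 27) ÷ lead(D) = 16x⁶ ÷ −2x³ = −8x³. Subtract (−8x³)·D = 16x⁶ − 16x⁵ + 16x⁴ − 72x³. Remainder: −4x⁵ + 22x⁴ − 16x³ + 30x² − 72x − 27.
Step 2: lead(−4x⁵ + 22x⁴ − 16x³ + 30x² − 72x − 27) ÷ lead(D) = −4x⁵ ÷ −2x³ = 2x². Subtract (2x²)·D = −4x⁵ + 4x⁴ − 4x³ + 18x². Remainder: 18x⁴ − 12x³ + 12x² − 72x − 27.
Step 3: lead(18x⁴ − 12x³ + 12x² − 72x − 27) ÷ lead(D) = 18x⁴ ÷ −2x³ = −9x. Subtract (−9x)·D = 18x⁴ − 18x³ + 18x² − 81x. Remainder: 6x³ − 6x² + 9x − 27.
Step 4: lead(6x³ − 6x² + 9x − 27) ÷ lead(D) = 6x³ ÷ −2x³ = −3. Subtract (−3)·D = 6x³ − 6x² + 6x − 27. Remainder: 3x.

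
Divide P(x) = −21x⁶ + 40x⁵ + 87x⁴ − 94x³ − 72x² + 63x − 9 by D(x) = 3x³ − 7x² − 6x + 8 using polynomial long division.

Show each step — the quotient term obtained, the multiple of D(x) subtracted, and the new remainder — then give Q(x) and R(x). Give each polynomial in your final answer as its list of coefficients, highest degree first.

Q = [-7, -3, 8, 0]; R = [-1, -9]

Step 1: lead(−21x⁶ + 40x⁵ + 87x⁴ − 94x³ − 72x² + 63x − 9) ÷ lead(D) = −21x⁶ ÷ 3x³ = −7x³. Subtract (−7x³)·D = −21x⁶ + 49x⁵ + 42x⁴ − 56x³. Remainder: −9x⁵ + 45x⁴ − 38x³ − 72x² + 63x − 9.
Step 2: lead(−9x⁵ + 45x⁴ − 38x³ − 72x² + 63x − 9) ÷ lead(D) = −9x⁵ ÷ 3x³ = −3x². Subtract (−3x²)·D = −9x⁵ + 21x⁴ + 18x³ − 24x². Remainder: 24x⁴ − 56x³ − 48x² + 63x − 9.
Step 3: lead(24x⁴ − 56x³ − 48x² + 63x − 9) ÷ lead(D) = 24x⁴ ÷ 3x³ = 8x. Subtract (8x)·D = 24x⁴ − 56x³ − 48x² + 64x. Remainder: −x − 9.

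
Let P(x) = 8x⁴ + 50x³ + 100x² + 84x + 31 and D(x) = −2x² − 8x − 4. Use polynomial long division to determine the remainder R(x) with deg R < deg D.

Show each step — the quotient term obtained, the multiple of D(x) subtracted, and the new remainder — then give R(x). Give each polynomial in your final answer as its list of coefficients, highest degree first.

Step 1: lead(8x⁴ + 50x³ + 100x² + 84x + 31) ÷ lead(D) = 8x⁴ ÷ −2x² = −4x². Subtract (−4x²)·D = 8x⁴ + 32x³ + 16x². Remainder: 18x³ + 84x² + 84x + 31.
Step 2: lead(18x³ + 84x² + 84x + 31) ÷ lead(D) = 18x³ ÷ −2x² = −9x. Subtract (−9x)·D = 18x³ + 72x² + 36x. Remainder: 12x² + 48x + 31.
Step 3: lead(12x² + 48x + 31) ÷ lead(D) = 12x² ÷ −2x² = −6. Subtract (−6)·D = 12x² + 48x + 24. Remainder: 7.

R = [7]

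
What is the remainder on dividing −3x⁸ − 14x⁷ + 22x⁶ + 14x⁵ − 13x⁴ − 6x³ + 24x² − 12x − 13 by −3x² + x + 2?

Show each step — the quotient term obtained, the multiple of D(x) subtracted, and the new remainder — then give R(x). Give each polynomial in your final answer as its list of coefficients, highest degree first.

Step 1: lead(−3x⁸ − 14x⁷ + 22x⁶ + 14x⁵ − 13x⁴ − 6x³ + 24x² − 12x − 13) ÷ lead(D) = −3x⁸ ÷ −3x² = x⁶. Subtract (x⁶)·D = −3x⁸ + x⁷ + 2x⁶. Remainder: −15x⁷ + 20x⁶ + 14x⁵ − 13x⁴ − 6x³ + 24x² − 12x − 13.
Step 2: lead(−15x⁷ + 20x⁶ + 14x⁵ − 13x⁴ − 6x³ + 24x² − 12x − 13) ÷ lead(D) = −15x⁷ ÷ −3x² = 5x⁵. Subtract (5x⁵)·D = −15x⁷ + 5x⁶ + 10x⁵. Remainder: 15x⁶ + 4x⁵ − 13x⁴ − 6x³ + 24x² − 12x − 13.
Step 3: lead(15x⁶ + 4x⁵ − 13x⁴ − 6x³ + 24x² − 12x − 13) ÷ lead(D) = 15x⁶ ÷ −3x² = −5x⁴. Subtract (−5x⁴)·D = 15x⁶ − 5x⁵ − 10x⁴. Remainder: 9x⁵ − 3x⁴ − 6x³ + 24x² − 12x − 13.
Step 4: lead(9x⁵ − 3x⁴ − 6x³ + 24x² − 12x − 13) ÷ lead(D) = 9x⁵ ÷ −3x² = −3x³. Subtract (−3x³)·D = 9x⁵ − 3x⁴ − 6x³. Remainder: 24x² − 12x − 13.
Step 5: lead(24x² − 12x − 13) ÷ lead(D) = 24x² ÷ −3x² = −8. Subtract (−8)·D = 24x² − 8x − 16. Remainder: −4x + 3.

R = [-4, 3]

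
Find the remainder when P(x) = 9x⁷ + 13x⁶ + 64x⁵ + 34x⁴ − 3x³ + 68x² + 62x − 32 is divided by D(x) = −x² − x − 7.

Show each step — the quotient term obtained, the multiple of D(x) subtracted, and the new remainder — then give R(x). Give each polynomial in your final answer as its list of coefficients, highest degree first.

Step 1: lead(9x⁷ + 13x⁶ + 64x⁵ + 34x⁴ − 3x³ + 68x² + 62x − 32) ÷ lead(D) = 9x⁷ ÷ −x² = −9x⁵. Subtract (−9x⁵)·D = 9x⁷ + 9x⁶ + 63x⁵. Remainder: 4x⁶ + x⁵ + 34x⁴ − 3x³ + 68x² + 62x − 32.
Step 2: lead(4x⁶ + x⁵ + 34x⁴ − 3x³ + 68x² + 62x − 32) ÷ lead(D) = 4x⁶ ÷ −x² = −4x⁴. Subtract (−4x⁴)·D = 4x⁶ + 4x⁵ + 28x⁴. Remainder: −3x⁵ + 6x⁴ − 3x³ + 68x² + 62x − 32.
Step 3: lead(−3x⁵ + 6x⁴ − 3x³ + 68x² + 62x − 32) ÷ lead(D) = −3x⁵ ÷ −x² = 3x³. Subtract (3x³)·D = −3x⁵ − 3x⁴ − 21x³. Remainder: 9x⁴ + 18x³ + 68x² + 62x − 32.
Step 4: lead(9x⁴ + 18x³ + 68x² + 62x − 32) ÷ lead(D) = 9x⁴ ÷ −x² = −9x². Subtract (−9x²)·D = 9x⁴ + 9x³ + 63x². Remainder: 9x³ + 5x² + 62x − 32.
Step 5: lead(9x³ + 5x² + 62x − 32) ÷ lead(D) = 9x³ ÷ −x² = −9x. Subtract (−9x)·D = 9x³ + 9x² + 63x. Remainder: −4x² − x − 32.
Step 6: lead(−4x² − x − 32) ÷ lead(D) = −4x² ÷ −x² = 4. Subtract (4)·D = −4x² − 4x − 28. Remainder: 3x − 4.

R = [3, -4]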